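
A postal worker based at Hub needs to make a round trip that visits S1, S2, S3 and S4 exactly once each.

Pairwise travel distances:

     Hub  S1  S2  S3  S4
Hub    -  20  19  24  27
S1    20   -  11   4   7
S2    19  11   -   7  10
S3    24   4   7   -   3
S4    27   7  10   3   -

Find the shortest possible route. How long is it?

56 — the shortest possible round trip.

Hub-S1-S2-S3-S4-Hub: 20+11+7+3+27 = 68
Hub-S1-S2-S4-S3-Hub: 20+11+10+3+24 = 68
Hub-S1-S3-S2-S4-Hub: 20+4+7+10+27 = 68
Hub-S1-S3-S4-S2-Hub: 20+4+3+10+19 = 56
Hub-S1-S4-S2-S3-Hub: 20+7+10+7+24 = 68
Hub-S1-S4-S3-S2-Hub: 20+7+3+7+19 = 56
Hub-S2-S1-S3-S4-Hub: 19+11+4+3+27 = 64
Hub-S2-S1-S4-S3-Hub: 19+11+7+3+24 = 64
Hub-S2-S3-S1-S4-Hub: 19+7+4+7+27 = 64
Hub-S2-S4-S1-S3-Hub: 19+10+7+4+24 = 64
Hub-S3-S1-S2-S4-Hub: 24+4+11+10+27 = 76
Hub-S3-S2-S1-S4-Hub: 24+7+11+7+27 = 76
The minimum is 56.
One optimal route: Hub → S1 → S3 → S4 → S2 → Hub (or its reverse).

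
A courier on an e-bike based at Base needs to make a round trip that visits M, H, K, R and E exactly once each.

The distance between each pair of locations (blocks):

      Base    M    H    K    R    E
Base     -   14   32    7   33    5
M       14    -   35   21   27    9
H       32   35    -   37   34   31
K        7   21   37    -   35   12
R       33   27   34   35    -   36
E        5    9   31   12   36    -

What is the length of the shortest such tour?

Base - M - H - K - R - E - Base: 14+35+37+35+36+5 = 162
Base - M - H - K - E - R - Base: 14+35+37+12+36+33 = 167
Base - M - H - R - K - E - Base: 14+35+34+35+12+5 = 135
Base - M - H - R - E - K - Base: 14+35+34+36+12+7 = 138
Base - M - H - E - K - R - Base: 14+35+31+12+35+33 = 160
Base - M - H - E - R - K - Base: 14+35+31+36+35+7 = 158
Base - M - K - H - R - E - Base: 14+21+37+34+36+5 = 147
Base - M - K - H - E - R - Base: 14+21+37+31+36+33 = 172
Base - M - K - R - H - E - Base: 14+21+35+34+31+5 = 140
Base - M - K - R - E - H - Base: 14+21+35+36+31+32 = 169
Base - M - K - E - H - R - Base: 14+21+12+31+34+33 = 145
Base - M - K - E - R - H - Base: 14+21+12+36+34+32 = 149
Base - M - R - H - K - E - Base: 14+27+34+37+12+5 = 129
Base - M - R - H - E - K - Base: 14+27+34+31+12+7 = 125
… (46 more)
Base - K - H - R - M - E - Base: 7+37+34+27+9+5 = 119  ← best
The minimum is 119.
One optimal route: Base → K → H → R → M → E → Base (or its reverse).

Minimum total distance: 119 blocks.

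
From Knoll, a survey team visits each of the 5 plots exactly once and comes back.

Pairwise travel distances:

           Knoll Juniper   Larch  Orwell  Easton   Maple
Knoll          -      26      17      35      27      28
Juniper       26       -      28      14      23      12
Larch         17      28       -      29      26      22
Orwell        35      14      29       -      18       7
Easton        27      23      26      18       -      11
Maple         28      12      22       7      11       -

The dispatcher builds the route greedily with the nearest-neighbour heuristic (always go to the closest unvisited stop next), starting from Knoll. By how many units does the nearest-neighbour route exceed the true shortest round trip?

9 longer than the optimal tour.

Knoll: Larch=17, Juniper=26, Easton=27, Maple=28, Orwell=35 ⇒ Larch
Larch: Maple=22, Easton=26, Juniper=28, Orwell=29 ⇒ Maple
Maple: Orwell=7, Easton=11, Juniper=12 ⇒ Orwell
Orwell: Juniper=14, Easton=18 ⇒ Juniper
Juniper: Easton=23 ⇒ Easton
NN route Knoll → Larch → Maple → Orwell → Juniper → Easton → Knoll costs 110.
Optimal: Knoll → Juniper → Orwell → Maple → Easton → Larch → Knoll costs 101 (by enumerating all 60 distinct tours).
Excess = 110 − 101 = 9.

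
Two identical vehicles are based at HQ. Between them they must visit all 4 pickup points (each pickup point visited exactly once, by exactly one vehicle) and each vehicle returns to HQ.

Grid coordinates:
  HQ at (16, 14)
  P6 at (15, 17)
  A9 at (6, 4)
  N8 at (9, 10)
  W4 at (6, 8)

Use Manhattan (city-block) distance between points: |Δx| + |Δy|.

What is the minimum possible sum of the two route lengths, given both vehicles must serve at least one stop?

There are 2^3 − 1 = 7 ways to divide the 4 stops into two non-empty groups. For each, the best each vehicle can do is its own shortest tour through its group:
  {P6} + {A9, N8, W4}: 8 + 40 = 48
  {A9} + {P6, N8, W4}: 40 + 38 = 78
  {P6, A9} + {N8, W4}: 46 + 32 = 78
  {N8} + {P6, A9, W4}: 22 + 46 = 68
  {P6, N8} + {A9, W4}: 28 + 40 = 68
  {A9, N8} + {P6, W4}: 40 + 38 = 78
  … (7 splits in total)
Best: vehicle 1 HQ → P6 → HQ = 8; vehicle 2 HQ → A9 → W4 → N8 → HQ = 40; combined 48.

Minimum combined distance: 48.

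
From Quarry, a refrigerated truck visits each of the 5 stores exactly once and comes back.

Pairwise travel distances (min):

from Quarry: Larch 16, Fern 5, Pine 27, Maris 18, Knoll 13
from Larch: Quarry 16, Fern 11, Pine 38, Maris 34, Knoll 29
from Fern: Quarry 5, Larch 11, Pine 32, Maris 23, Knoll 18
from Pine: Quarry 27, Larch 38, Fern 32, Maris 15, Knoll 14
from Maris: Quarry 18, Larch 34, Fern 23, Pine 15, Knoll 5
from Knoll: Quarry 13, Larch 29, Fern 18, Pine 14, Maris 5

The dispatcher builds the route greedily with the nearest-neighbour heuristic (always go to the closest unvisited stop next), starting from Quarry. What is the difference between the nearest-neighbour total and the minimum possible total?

Quarry: Fern=5, Knoll=13, Larch=16, Maris=18, Pine=27 ⇒ Fern
Fern: Larch=11, Knoll=18, Maris=23, Pine=32 ⇒ Larch
Larch: Knoll=29, Maris=34, Pine=38 ⇒ Knoll
Knoll: Maris=5, Pine=14 ⇒ Maris
Maris: Pine=15 ⇒ Pine
NN route Quarry → Fern → Larch → Knoll → Maris → Pine → Quarry costs 92.
Optimal: Quarry → Fern → Larch → Pine → Maris → Knoll → Quarry costs 87 (by enumerating all 60 distinct tours).
Excess = 92 − 87 = 5.

Excess over optimum: 5 min.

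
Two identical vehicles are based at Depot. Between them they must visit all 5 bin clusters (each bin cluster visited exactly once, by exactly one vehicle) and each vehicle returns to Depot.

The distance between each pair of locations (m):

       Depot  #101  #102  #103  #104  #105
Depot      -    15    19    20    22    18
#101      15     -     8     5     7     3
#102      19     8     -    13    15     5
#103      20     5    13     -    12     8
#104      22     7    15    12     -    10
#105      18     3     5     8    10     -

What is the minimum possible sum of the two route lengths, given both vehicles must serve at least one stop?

96 m — the smallest possible combined total.

There are 2^4 − 1 = 15 ways to divide the 5 stops into two non-empty groups. For each, the best each vehicle can do is its own shortest tour through its group:
  {#101} + {#102, #103, #104, #105}: 30 + 66 = 96
  {#102} + {#101, #103, #104, #105}: 38 + 60 = 98
  {#101, #102} + {#103, #104, #105}: 42 + 60 = 102
  {#103} + {#101, #102, #104, #105}: 40 + 56 = 96
  {#101, #103} + {#102, #104, #105}: 40 + 56 = 96
  {#102, #103} + {#101, #104, #105}: 52 + 50 = 102
  … (15 splits in total)
Best: vehicle 1 Depot → #101 → Depot = 30; vehicle 2 Depot → #102 → #105 → #103 → #104 → Depot = 66; combined 96.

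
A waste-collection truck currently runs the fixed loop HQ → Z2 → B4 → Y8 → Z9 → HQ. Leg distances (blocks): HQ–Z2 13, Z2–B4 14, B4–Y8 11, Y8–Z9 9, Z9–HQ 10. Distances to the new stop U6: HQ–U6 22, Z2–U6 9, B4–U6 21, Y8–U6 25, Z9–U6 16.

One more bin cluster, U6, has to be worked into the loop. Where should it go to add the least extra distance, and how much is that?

+16 blocks — insert U6 between Z2 and B4.

Insertion cost between consecutive stops i–j is d(i,U6) + d(U6,j) − d(i,j):
  between HQ and Z2: 22 + 9 − 13 = 18
  between Z2 and B4: 9 + 21 − 14 = 16
  between B4 and Y8: 21 + 25 − 11 = 35
  between Y8 and Z9: 25 + 16 − 9 = 32
  between Z9 and HQ: 16 + 22 − 10 = 28
Cheapest insertion is between Z2 and B4, adding 16.
New total = 57 + 16 = 73.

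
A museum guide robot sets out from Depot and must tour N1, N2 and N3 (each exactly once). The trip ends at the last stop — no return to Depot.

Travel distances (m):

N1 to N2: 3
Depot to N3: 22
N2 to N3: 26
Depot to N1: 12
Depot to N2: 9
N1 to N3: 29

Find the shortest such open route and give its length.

Minimum one-way distance = 41 m.

There are 3! = 6 possible orderings.
Depot - N1 - N2 - N3: 12+3+26 = 41
Depot - N1 - N3 - N2: 12+29+26 = 67
Depot - N2 - N1 - N3: 9+3+29 = 41
Depot - N2 - N3 - N1: 9+26+29 = 64
Depot - N3 - N1 - N2: 22+29+3 = 54
Depot - N3 - N2 - N1: 22+26+3 = 51
The minimum is 41.
One shortest path: Depot → N1 → N2 → N3.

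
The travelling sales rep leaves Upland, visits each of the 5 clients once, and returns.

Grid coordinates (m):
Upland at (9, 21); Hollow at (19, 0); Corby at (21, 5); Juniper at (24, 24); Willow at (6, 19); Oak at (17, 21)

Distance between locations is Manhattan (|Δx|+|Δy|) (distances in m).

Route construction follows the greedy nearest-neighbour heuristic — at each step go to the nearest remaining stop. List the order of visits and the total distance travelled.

Total distance 88 m via the nearest-neighbour route Upland → Willow → Oak → Juniper → Corby → Hollow → Upland.

At Upland the remaining stops are Willow 5, Oak 8, Juniper 18, Corby 28, Hollow 31; go to Willow.
At Willow the remaining stops are Oak 13, Juniper 23, Corby 29, Hollow 32; go to Oak.
At Oak the remaining stops are Juniper 10, Corby 20, Hollow 23; go to Juniper.
At Juniper the remaining stops are Corby 22, Hollow 29; go to Corby.
At Corby the remaining stops are Hollow 7; go to Hollow.
Return Hollow→Upland: 31.
Total = 5 + 13 + 10 + 22 + 7 + 31 = 88.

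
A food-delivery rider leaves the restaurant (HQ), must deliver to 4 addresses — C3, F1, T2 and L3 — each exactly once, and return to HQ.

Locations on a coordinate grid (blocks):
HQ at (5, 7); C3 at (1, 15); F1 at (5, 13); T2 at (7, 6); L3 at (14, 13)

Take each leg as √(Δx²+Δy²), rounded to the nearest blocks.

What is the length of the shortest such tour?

There are 12 distinct closed tours to check (reversals are equivalent).
HQ - C3 - F1 - T2 - L3 - HQ: 9+4+7+10+11 = 41
HQ - C3 - F1 - L3 - T2 - HQ: 9+4+9+10+2 = 34
HQ - C3 - T2 - F1 - L3 - HQ: 9+11+7+9+11 = 47
HQ - C3 - T2 - L3 - F1 - HQ: 9+11+10+9+6 = 45
HQ - C3 - L3 - F1 - T2 - HQ: 9+13+9+7+2 = 40
HQ - C3 - L3 - T2 - F1 - HQ: 9+13+10+7+6 = 45
HQ - F1 - C3 - T2 - L3 - HQ: 6+4+11+10+11 = 42
HQ - F1 - C3 - L3 - T2 - HQ: 6+4+13+10+2 = 35
HQ - F1 - T2 - C3 - L3 - HQ: 6+7+11+13+11 = 48
HQ - F1 - L3 - C3 - T2 - HQ: 6+9+13+11+2 = 41
HQ - T2 - C3 - F1 - L3 - HQ: 2+11+4+9+11 = 37
HQ - T2 - F1 - C3 - L3 - HQ: 2+7+4+13+11 = 37
The minimum is 34.
One optimal route: HQ → C3 → F1 → L3 → T2 → HQ (or its reverse).

Minimum total distance: 34 blocks.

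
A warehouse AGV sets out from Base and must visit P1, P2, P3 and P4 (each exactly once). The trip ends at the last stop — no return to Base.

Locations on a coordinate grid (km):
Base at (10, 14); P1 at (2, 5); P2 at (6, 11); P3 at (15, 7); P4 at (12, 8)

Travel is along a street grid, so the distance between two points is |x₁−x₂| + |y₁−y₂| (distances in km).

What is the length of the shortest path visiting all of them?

Shortest open route: 34 km.

There are 4! = 24 possible orderings.
Base→P1→P2→P3→P4: 17+10+13+4 = 44
Base→P1→P2→P4→P3: 17+10+9+4 = 40
Base→P1→P3→P2→P4: 17+15+13+9 = 54
Base→P1→P3→P4→P2: 17+15+4+9 = 45
Base→P1→P4→P2→P3: 17+13+9+13 = 52
Base→P1→P4→P3→P2: 17+13+4+13 = 47
Base→P2→P1→P3→P4: 7+10+15+4 = 36
Base→P2→P1→P4→P3: 7+10+13+4 = 34
Base→P2→P3→P1→P4: 7+13+15+13 = 48
Base→P2→P3→P4→P1: 7+13+4+13 = 37
Base→P2→P4→P1→P3: 7+9+13+15 = 44
Base→P2→P4→P3→P1: 7+9+4+15 = 35
Base→P3→P1→P2→P4: 12+15+10+9 = 46
Base→P3→P1→P4→P2: 12+15+13+9 = 49
… (10 more)
The minimum is 34.
One shortest path: Base → P2 → P1 → P4 → P3.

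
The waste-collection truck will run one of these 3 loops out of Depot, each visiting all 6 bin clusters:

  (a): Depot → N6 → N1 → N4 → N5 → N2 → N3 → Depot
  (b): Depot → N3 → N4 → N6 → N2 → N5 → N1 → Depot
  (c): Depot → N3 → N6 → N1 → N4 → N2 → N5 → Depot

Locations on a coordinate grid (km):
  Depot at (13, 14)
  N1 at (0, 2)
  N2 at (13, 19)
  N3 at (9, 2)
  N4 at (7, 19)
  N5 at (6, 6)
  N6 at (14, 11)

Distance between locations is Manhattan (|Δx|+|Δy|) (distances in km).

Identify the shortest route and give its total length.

114 km — (b) is the shortest.

(a): 4 + 23 + 24 + 14 + 20 + 21 + 16 = 122
(b): 16 + 19 + 15 + 9 + 20 + 10 + 25 = 114
(c): 16 + 14 + 23 + 24 + 6 + 20 + 15 = 118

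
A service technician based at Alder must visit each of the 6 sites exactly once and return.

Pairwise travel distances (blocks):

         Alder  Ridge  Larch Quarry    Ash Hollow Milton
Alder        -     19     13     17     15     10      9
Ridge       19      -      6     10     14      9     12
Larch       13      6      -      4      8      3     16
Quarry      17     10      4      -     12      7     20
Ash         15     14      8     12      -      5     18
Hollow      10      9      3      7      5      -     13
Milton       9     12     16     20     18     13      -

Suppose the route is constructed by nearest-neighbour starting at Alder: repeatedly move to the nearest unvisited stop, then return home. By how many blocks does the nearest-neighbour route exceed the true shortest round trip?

From Alder: Milton=9, Hollow=10, Larch=13, Ash=15, Quarry=17, Ridge=19 → choose Milton (9).
From Milton: Ridge=12, Hollow=13, Larch=16, Ash=18, Quarry=20 → choose Ridge (12).
From Ridge: Larch=6, Hollow=9, Quarry=10, Ash=14 → choose Larch (6).
From Larch: Hollow=3, Quarry=4, Ash=8 → choose Hollow (3).
From Hollow: Ash=5, Quarry=7 → choose Ash (5).
From Ash: Quarry=12 → choose Quarry (12).
NN route Alder → Milton → Ridge → Larch → Hollow → Ash → Quarry → Alder costs 64.
Optimal: Alder → Ash → Hollow → Larch → Quarry → Ridge → Milton → Alder costs 58 (by enumerating all 360 distinct tours).
Excess = 64 − 58 = 6.

Excess over optimum: 6 blocks.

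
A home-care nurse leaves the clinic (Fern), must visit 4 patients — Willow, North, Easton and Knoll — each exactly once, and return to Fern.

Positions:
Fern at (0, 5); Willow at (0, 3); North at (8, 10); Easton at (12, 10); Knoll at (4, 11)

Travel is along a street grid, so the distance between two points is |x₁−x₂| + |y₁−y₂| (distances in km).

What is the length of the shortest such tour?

With 4 stops there are 4!/2 = 12 distinct round trips (a route and its reverse cost the same).
Fern - Willow - North - Easton - Knoll - Fern: 2+15+4+9+10 = 40
Fern - Willow - North - Knoll - Easton - Fern: 2+15+5+9+17 = 48
Fern - Willow - Easton - North - Knoll - Fern: 2+19+4+5+10 = 40
Fern - Willow - Easton - Knoll - North - Fern: 2+19+9+5+13 = 48
Fern - Willow - Knoll - North - Easton - Fern: 2+12+5+4+17 = 40
Fern - Willow - Knoll - Easton - North - Fern: 2+12+9+4+13 = 40
Fern - North - Willow - Easton - Knoll - Fern: 13+15+19+9+10 = 66
Fern - North - Willow - Knoll - Easton - Fern: 13+15+12+9+17 = 66
Fern - North - Easton - Willow - Knoll - Fern: 13+4+19+12+10 = 58
Fern - North - Knoll - Willow - Easton - Fern: 13+5+12+19+17 = 66
Fern - Easton - Willow - North - Knoll - Fern: 17+19+15+5+10 = 66
Fern - Easton - North - Willow - Knoll - Fern: 17+4+15+12+10 = 58
The minimum is 40.
One optimal route: Fern → Willow → North → Easton → Knoll → Fern (or its reverse).

Shortest round trip = 40 km.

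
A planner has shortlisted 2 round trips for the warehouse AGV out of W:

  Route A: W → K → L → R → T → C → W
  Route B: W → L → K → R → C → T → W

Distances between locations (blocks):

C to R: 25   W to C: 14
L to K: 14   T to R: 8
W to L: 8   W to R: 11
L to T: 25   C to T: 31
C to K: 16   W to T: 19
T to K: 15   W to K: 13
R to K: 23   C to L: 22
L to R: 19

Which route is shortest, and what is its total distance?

Route A: 13 + 14 + 19 + 8 + 31 + 14 = 99
Route B: 8 + 14 + 23 + 25 + 31 + 19 = 120

99 blocks — Route A is the shortest.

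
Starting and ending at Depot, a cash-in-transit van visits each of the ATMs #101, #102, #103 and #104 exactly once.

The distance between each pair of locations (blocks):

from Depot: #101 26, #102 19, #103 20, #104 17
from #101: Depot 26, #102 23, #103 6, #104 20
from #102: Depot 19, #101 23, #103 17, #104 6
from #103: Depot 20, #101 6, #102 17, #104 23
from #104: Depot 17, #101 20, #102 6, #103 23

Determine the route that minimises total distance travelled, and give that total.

There are 12 distinct closed tours to check (reversals are equivalent).
Depot-#101-#102-#103-#104-Depot: 26+23+17+23+17 = 106
Depot-#101-#102-#104-#103-Depot: 26+23+6+23+20 = 98
Depot-#101-#103-#102-#104-Depot: 26+6+17+6+17 = 72
Depot-#101-#103-#104-#102-Depot: 26+6+23+6+19 = 80
Depot-#101-#104-#102-#103-Depot: 26+20+6+17+20 = 89
Depot-#101-#104-#103-#102-Depot: 26+20+23+17+19 = 105
Depot-#102-#101-#103-#104-Depot: 19+23+6+23+17 = 88
Depot-#102-#101-#104-#103-Depot: 19+23+20+23+20 = 105
Depot-#102-#103-#101-#104-Depot: 19+17+6+20+17 = 79
Depot-#102-#104-#101-#103-Depot: 19+6+20+6+20 = 71
Depot-#103-#101-#102-#104-Depot: 20+6+23+6+17 = 72
Depot-#103-#102-#101-#104-Depot: 20+17+23+20+17 = 97
The minimum is 71.
One optimal route: Depot → #102 → #104 → #101 → #103 → Depot (or its reverse).

Shortest round trip = 71 blocks.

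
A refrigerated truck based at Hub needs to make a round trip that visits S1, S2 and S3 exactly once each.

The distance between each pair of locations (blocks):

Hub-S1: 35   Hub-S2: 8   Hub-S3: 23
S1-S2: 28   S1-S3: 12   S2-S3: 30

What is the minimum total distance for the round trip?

With 3 stops there are 3!/2 = 3 distinct round trips (a route and its reverse cost the same).
Hub→S1→S2→S3→Hub: 35+28+30+23 = 116
Hub→S1→S3→S2→Hub: 35+12+30+8 = 85
Hub→S2→S1→S3→Hub: 8+28+12+23 = 71
The minimum is 71.
One optimal route: Hub → S2 → S1 → S3 → Hub (or its reverse).

71 blocks — the shortest possible round trip.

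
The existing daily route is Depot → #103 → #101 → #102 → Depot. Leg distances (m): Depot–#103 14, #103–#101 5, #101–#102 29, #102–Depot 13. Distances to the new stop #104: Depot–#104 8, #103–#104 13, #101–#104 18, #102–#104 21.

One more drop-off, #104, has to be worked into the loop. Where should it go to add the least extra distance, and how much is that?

Insertion cost between consecutive stops i–j is d(i,#104) + d(#104,j) − d(i,j):
  between Depot and #103: 8 + 13 − 14 = 7
  between #103 and #101: 13 + 18 − 5 = 26
  between #101 and #102: 18 + 21 − 29 = 10
  between #102 and Depot: 21 + 8 − 13 = 16
Cheapest insertion is between Depot and #103, adding 7.
New total = 61 + 7 = 68.

+7 m — insert #104 between Depot and #103.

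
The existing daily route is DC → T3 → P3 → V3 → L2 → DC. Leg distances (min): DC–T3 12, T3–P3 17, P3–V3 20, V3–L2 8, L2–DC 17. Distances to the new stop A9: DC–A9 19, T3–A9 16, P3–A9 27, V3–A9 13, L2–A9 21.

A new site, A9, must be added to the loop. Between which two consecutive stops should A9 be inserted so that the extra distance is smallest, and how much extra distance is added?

Insertion cost between consecutive stops i–j is d(i,A9) + d(A9,j) − d(i,j):
  between DC and T3: 19 + 16 − 12 = 23
  between T3 and P3: 16 + 27 − 17 = 26
  between P3 and V3: 27 + 13 − 20 = 20
  between V3 and L2: 13 + 21 − 8 = 26
  between L2 and DC: 21 + 19 − 17 = 23
Cheapest insertion is between P3 and V3, adding 20.
New total = 74 + 20 = 94.

Adding 20 min by placing A9 on the P3–V3 leg.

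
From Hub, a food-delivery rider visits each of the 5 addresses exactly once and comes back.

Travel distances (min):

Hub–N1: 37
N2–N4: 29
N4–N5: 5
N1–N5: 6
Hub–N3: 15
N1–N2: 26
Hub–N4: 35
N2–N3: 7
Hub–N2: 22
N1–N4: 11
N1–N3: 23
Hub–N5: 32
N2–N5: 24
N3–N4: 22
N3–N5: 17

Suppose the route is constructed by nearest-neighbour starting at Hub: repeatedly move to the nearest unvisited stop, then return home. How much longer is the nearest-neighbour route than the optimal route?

5 min longer than the optimal tour.

From Hub: N3=15, N2=22, N5=32, N4=35, N1=37 → choose N3 (15).
From N3: N2=7, N5=17, N4=22, N1=23 → choose N2 (7).
From N2: N5=24, N1=26, N4=29 → choose N5 (24).
From N5: N4=5, N1=6 → choose N4 (5).
From N4: N1=11 → choose N1 (11).
NN route Hub → N3 → N2 → N5 → N4 → N1 → Hub costs 99.
Optimal: Hub → N3 → N2 → N1 → N5 → N4 → Hub costs 94 (by enumerating all 60 distinct tours).
Excess = 99 − 94 = 5.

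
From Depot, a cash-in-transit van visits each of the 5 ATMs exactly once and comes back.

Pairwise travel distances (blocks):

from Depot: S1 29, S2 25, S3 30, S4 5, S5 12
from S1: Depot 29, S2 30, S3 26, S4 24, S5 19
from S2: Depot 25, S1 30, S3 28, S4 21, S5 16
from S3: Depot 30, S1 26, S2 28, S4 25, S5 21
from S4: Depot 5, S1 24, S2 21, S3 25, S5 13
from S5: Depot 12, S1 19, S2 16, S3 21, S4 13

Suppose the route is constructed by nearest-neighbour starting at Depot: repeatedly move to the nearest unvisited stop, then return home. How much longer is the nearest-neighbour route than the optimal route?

Depot: S4=5, S5=12, S2=25, S1=29, S3=30 ⇒ S4
S4: S5=13, S2=21, S1=24, S3=25 ⇒ S5
S5: S2=16, S1=19, S3=21 ⇒ S2
S2: S3=28, S1=30 ⇒ S3
S3: S1=26 ⇒ S1
NN route Depot → S4 → S5 → S2 → S3 → S1 → Depot costs 117.
Optimal: Depot → S4 → S1 → S3 → S2 → S5 → Depot costs 111 (by enumerating all 60 distinct tours).
Excess = 117 − 111 = 6.

The nearest-neighbour route is 6 blocks longer than optimal.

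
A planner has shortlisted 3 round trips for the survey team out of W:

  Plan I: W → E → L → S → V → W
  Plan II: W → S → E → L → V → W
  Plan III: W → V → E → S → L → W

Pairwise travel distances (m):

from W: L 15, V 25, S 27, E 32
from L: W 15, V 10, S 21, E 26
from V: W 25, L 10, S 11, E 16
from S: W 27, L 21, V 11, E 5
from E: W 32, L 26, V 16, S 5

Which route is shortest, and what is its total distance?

Plan I: 32 + 26 + 21 + 11 + 25 = 115
Plan II: 27 + 5 + 26 + 10 + 25 = 93
Plan III: 25 + 16 + 5 + 21 + 15 = 82

Shortest is Plan III, total 82 m.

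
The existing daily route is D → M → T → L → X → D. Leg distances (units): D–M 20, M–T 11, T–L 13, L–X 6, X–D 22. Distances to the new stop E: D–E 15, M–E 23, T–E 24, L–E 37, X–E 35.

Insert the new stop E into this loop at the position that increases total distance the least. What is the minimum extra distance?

+18 — insert E between D and M.

Insertion cost between consecutive stops i–j is d(i,E) + d(E,j) − d(i,j):
  between D and M: 15 + 23 − 20 = 18
  between M and T: 23 + 24 − 11 = 36
  between T and L: 24 + 37 − 13 = 48
  between L and X: 37 + 35 − 6 = 66
  between X and D: 35 + 15 − 22 = 28
Cheapest insertion is between D and M, adding 18.
New total = 72 + 18 = 90.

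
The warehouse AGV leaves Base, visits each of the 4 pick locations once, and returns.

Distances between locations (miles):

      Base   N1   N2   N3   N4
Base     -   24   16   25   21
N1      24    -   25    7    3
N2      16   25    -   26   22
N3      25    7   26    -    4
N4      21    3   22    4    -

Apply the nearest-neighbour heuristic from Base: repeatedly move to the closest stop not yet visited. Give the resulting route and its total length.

From Base: distances to unvisited — N2=16, N4=21, N1=24, N3=25. Nearest is N2 (16).
From N2: distances to unvisited — N4=22, N1=25, N3=26. Nearest is N4 (22).
From N4: distances to unvisited — N1=3, N3=4. Nearest is N1 (3).
From N1: distances to unvisited — N3=7. Nearest is N3 (7).
Return N3→Base: 25.
Total = 16 + 22 + 3 + 7 + 25 = 73.

Nearest-neighbour total = 73 miles; route Base → N2 → N4 → N1 → N3 → Base.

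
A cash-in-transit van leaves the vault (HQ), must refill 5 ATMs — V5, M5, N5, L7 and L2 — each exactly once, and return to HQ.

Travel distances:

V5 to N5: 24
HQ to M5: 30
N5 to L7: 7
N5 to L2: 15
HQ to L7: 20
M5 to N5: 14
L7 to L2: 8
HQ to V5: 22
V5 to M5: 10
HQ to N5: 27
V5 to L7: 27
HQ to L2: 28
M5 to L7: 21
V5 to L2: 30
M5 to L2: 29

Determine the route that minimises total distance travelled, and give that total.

Minimum total distance: 89.

HQ → V5 → M5 → N5 → L7 → L2 → HQ: 22+10+14+7+8+28 = 89
HQ → V5 → M5 → N5 → L2 → L7 → HQ: 22+10+14+15+8+20 = 89
HQ → V5 → M5 → L7 → N5 → L2 → HQ: 22+10+21+7+15+28 = 103
HQ → V5 → M5 → L7 → L2 → N5 → HQ: 22+10+21+8+15+27 = 103
HQ → V5 → M5 → L2 → N5 → L7 → HQ: 22+10+29+15+7+20 = 103
HQ → V5 → M5 → L2 → L7 → N5 → HQ: 22+10+29+8+7+27 = 103
HQ → V5 → N5 → M5 → L7 → L2 → HQ: 22+24+14+21+8+28 = 117
HQ → V5 → N5 → M5 → L2 → L7 → HQ: 22+24+14+29+8+20 = 117
HQ → V5 → N5 → L7 → M5 → L2 → HQ: 22+24+7+21+29+28 = 131
HQ → V5 → N5 → L7 → L2 → M5 → HQ: 22+24+7+8+29+30 = 120
HQ → V5 → N5 → L2 → M5 → L7 → HQ: 22+24+15+29+21+20 = 131
HQ → V5 → N5 → L2 → L7 → M5 → HQ: 22+24+15+8+21+30 = 120
HQ → V5 → L7 → M5 → N5 → L2 → HQ: 22+27+21+14+15+28 = 127
HQ → V5 → L7 → M5 → L2 → N5 → HQ: 22+27+21+29+15+27 = 141
… (46 more)
The minimum is 89.
One optimal route: HQ → V5 → M5 → N5 → L7 → L2 → HQ (or its reverse).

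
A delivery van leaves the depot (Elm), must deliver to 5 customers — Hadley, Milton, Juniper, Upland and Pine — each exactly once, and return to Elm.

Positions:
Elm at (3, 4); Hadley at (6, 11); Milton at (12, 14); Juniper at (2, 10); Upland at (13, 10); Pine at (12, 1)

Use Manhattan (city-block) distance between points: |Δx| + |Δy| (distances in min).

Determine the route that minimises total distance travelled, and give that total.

Elm → Hadley → Milton → Juniper → Upland → Pine → Elm: 10+9+14+11+10+12 = 66
Elm → Hadley → Milton → Juniper → Pine → Upland → Elm: 10+9+14+19+10+16 = 78
Elm → Hadley → Milton → Upland → Juniper → Pine → Elm: 10+9+5+11+19+12 = 66
Elm → Hadley → Milton → Upland → Pine → Juniper → Elm: 10+9+5+10+19+7 = 60
Elm → Hadley → Milton → Pine → Juniper → Upland → Elm: 10+9+13+19+11+16 = 78
Elm → Hadley → Milton → Pine → Upland → Juniper → Elm: 10+9+13+10+11+7 = 60
Elm → Hadley → Juniper → Milton → Upland → Pine → Elm: 10+5+14+5+10+12 = 56
Elm → Hadley → Juniper → Milton → Pine → Upland → Elm: 10+5+14+13+10+16 = 68
Elm → Hadley → Juniper → Upland → Milton → Pine → Elm: 10+5+11+5+13+12 = 56
Elm → Hadley → Juniper → Upland → Pine → Milton → Elm: 10+5+11+10+13+19 = 68
Elm → Hadley → Juniper → Pine → Milton → Upland → Elm: 10+5+19+13+5+16 = 68
Elm → Hadley → Juniper → Pine → Upland → Milton → Elm: 10+5+19+10+5+19 = 68
Elm → Hadley → Upland → Milton → Juniper → Pine → Elm: 10+8+5+14+19+12 = 68
Elm → Hadley → Upland → Milton → Pine → Juniper → Elm: 10+8+5+13+19+7 = 62
… (46 more)
Elm → Juniper → Hadley → Milton → Upland → Pine → Elm: 7+5+9+5+10+12 = 48  ← best
The minimum is 48.
One optimal route: Elm → Juniper → Hadley → Milton → Upland → Pine → Elm (or its reverse).

Minimum total distance: 48 min.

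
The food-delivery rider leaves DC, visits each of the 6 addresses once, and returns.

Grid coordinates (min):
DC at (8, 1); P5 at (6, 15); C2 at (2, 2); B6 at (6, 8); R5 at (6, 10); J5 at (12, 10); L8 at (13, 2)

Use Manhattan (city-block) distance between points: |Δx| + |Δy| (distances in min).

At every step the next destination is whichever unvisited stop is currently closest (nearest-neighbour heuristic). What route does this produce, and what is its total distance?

DC → [L8:6 / C2:7 / B6:9 / R5:11 / J5:13 / P5:16] → L8 (6)
L8 → [J5:9 / C2:11 / B6:13 / R5:15 / P5:20] → J5 (9)
J5 → [R5:6 / B6:8 / P5:11 / C2:18] → R5 (6)
R5 → [B6:2 / P5:5 / C2:12] → B6 (2)
B6 → [P5:7 / C2:10] → P5 (7)
P5 → [C2:17] → C2 (17)
Return C2→DC: 7.
Total = 6 + 9 + 6 + 2 + 7 + 17 + 7 = 54.

Nearest-neighbour total = 54 min; route DC → L8 → J5 → R5 → B6 → P5 → C2 → DC.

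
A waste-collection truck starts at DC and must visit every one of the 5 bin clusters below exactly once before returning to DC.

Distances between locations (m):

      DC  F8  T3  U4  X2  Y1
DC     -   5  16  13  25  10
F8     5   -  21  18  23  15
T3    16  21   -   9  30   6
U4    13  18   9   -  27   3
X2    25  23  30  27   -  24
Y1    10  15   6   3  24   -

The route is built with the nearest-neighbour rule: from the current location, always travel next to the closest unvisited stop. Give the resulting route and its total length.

DC → [F8:5 / Y1:10 / U4:13 / T3:16 / X2:25] → F8 (5)
F8 → [Y1:15 / U4:18 / T3:21 / X2:23] → Y1 (15)
Y1 → [U4:3 / T3:6 / X2:24] → U4 (3)
U4 → [T3:9 / X2:27] → T3 (9)
T3 → [X2:30] → X2 (30)
Return X2→DC: 25.
Total = 5 + 15 + 3 + 9 + 30 + 25 = 87.

Total distance 87 m via the nearest-neighbour route DC → F8 → Y1 → U4 → T3 → X2 → DC.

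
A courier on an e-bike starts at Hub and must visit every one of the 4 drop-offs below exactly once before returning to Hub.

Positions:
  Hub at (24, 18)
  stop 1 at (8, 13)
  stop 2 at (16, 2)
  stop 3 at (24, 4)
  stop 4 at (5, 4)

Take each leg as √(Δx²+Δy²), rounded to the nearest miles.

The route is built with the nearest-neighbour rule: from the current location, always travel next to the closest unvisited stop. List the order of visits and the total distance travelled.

Total distance 59 miles via the nearest-neighbour route Hub → stop 3 → stop 2 → stop 4 → stop 1 → Hub.

From Hub: distances to unvisited — stop 3=14, stop 1=17, stop 2=18, stop 4=24. Nearest is stop 3 (14).
From stop 3: distances to unvisited — stop 2=8, stop 1=18, stop 4=19. Nearest is stop 2 (8).
From stop 2: distances to unvisited — stop 4=11, stop 1=14. Nearest is stop 4 (11).
From stop 4: distances to unvisited — stop 1=9. Nearest is stop 1 (9).
Return stop 1→Hub: 17.
Total = 14 + 8 + 11 + 9 + 17 = 59.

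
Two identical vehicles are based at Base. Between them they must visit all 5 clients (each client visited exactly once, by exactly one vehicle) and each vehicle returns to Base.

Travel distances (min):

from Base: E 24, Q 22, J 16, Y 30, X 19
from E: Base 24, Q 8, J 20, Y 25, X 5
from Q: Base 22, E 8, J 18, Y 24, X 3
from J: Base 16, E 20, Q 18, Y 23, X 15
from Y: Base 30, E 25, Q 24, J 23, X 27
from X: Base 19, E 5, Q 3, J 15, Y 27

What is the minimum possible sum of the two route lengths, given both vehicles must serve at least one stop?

There are 2^4 − 1 = 15 ways to divide the 5 stops into two non-empty groups. For each, the best each vehicle can do is its own shortest tour through its group:
  {E} + {Q, J, Y, X}: 48 + 85 = 133
  {Q} + {E, J, Y, X}: 44 + 88 = 132
  {E, Q} + {J, Y, X}: 54 + 85 = 139
  {J} + {E, Q, Y, X}: 32 + 85 = 117
  {E, J} + {Q, Y, X}: 60 + 76 = 136
  {Q, J} + {E, Y, X}: 56 + 79 = 135
  … (15 splits in total)
Best: vehicle 1 Base → J → Base = 32; vehicle 2 Base → Q → X → E → Y → Base = 85; combined 117.

Minimum combined distance: 117 min.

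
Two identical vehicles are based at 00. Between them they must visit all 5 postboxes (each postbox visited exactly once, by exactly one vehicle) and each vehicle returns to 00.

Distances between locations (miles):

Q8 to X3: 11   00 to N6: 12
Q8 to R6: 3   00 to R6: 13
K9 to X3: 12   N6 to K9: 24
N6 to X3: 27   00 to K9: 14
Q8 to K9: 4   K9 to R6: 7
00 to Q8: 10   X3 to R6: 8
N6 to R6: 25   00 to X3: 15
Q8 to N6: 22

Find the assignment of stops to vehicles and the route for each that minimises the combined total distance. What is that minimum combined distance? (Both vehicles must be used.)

Minimum combined distance: 68 miles.

Try each way of splitting the stops between the two vehicles (each non-empty) and, for each split, find the best tour for each vehicle:
  {Q8} + {N6, K9, X3, R6}: 20 + 66 = 86
  {N6} + {Q8, K9, X3, R6}: 24 + 44 = 68
  {Q8, N6} + {K9, X3, R6}: 44 + 44 = 88
  {K9} + {Q8, N6, X3, R6}: 28 + 60 = 88
  {Q8, K9} + {N6, X3, R6}: 28 + 60 = 88
  {N6, K9} + {Q8, X3, R6}: 50 + 36 = 86
  … (15 splits in total)
Best: vehicle 1 00 → N6 → 00 = 24; vehicle 2 00 → Q8 → K9 → R6 → X3 → 00 = 44; combined 68.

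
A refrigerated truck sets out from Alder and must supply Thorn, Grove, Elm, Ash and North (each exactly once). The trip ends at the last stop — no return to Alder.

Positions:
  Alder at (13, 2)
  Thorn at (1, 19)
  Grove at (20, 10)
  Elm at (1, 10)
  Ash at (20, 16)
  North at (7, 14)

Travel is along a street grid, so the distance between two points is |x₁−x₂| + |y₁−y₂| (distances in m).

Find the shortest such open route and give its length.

There are 5! = 120 possible orderings.
Alder→Thorn→Grove→Elm→Ash→North: 29+28+19+25+15 = 116
Alder→Thorn→Grove→Elm→North→Ash: 29+28+19+10+15 = 101
Alder→Thorn→Grove→Ash→Elm→North: 29+28+6+25+10 = 98
Alder→Thorn→Grove→Ash→North→Elm: 29+28+6+15+10 = 88
Alder→Thorn→Grove→North→Elm→Ash: 29+28+17+10+25 = 109
Alder→Thorn→Grove→North→Ash→Elm: 29+28+17+15+25 = 114
Alder→Thorn→Elm→Grove→Ash→North: 29+9+19+6+15 = 78
Alder→Thorn→Elm→Grove→North→Ash: 29+9+19+17+15 = 89
Alder→Thorn→Elm→Ash→Grove→North: 29+9+25+6+17 = 86
Alder→Thorn→Elm→Ash→North→Grove: 29+9+25+15+17 = 95
Alder→Thorn→Elm→North→Grove→Ash: 29+9+10+17+6 = 71
Alder→Thorn→Elm→North→Ash→Grove: 29+9+10+15+6 = 69
Alder→Thorn→Ash→Grove→Elm→North: 29+22+6+19+10 = 86
Alder→Thorn→Ash→Grove→North→Elm: 29+22+6+17+10 = 84
… (106 more)
Alder→Grove→Ash→North→Elm→Thorn: 15+6+15+10+9 = 55  ← best
The minimum is 55.
One shortest path: Alder → Grove → Ash → North → Elm → Thorn.

Minimum one-way distance = 55 m.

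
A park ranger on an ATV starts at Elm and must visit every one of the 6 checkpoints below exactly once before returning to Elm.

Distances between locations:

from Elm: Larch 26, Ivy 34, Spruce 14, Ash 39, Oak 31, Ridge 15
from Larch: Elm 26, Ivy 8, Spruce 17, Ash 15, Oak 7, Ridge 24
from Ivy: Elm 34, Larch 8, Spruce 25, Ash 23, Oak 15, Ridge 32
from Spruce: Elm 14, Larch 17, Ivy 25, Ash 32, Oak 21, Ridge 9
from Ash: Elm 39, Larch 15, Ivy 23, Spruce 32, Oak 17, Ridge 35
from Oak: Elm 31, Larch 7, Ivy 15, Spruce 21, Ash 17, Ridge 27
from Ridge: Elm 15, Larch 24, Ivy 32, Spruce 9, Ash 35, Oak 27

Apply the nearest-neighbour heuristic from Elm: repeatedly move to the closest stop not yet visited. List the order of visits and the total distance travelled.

Elm → [Spruce:14 / Ridge:15 / Larch:26 / Oak:31 / Ivy:34 / Ash:39] → Spruce (14)
Spruce → [Ridge:9 / Larch:17 / Oak:21 / Ivy:25 / Ash:32] → Ridge (9)
Ridge → [Larch:24 / Oak:27 / Ivy:32 / Ash:35] → Larch (24)
Larch → [Oak:7 / Ivy:8 / Ash:15] → Oak (7)
Oak → [Ivy:15 / Ash:17] → Ivy (15)
Ivy → [Ash:23] → Ash (23)
Return Ash→Elm: 39.
Total = 14 + 9 + 24 + 7 + 15 + 23 + 39 = 131.

Total distance 131 via the nearest-neighbour route Elm → Spruce → Ridge → Larch → Oak → Ivy → Ash → Elm.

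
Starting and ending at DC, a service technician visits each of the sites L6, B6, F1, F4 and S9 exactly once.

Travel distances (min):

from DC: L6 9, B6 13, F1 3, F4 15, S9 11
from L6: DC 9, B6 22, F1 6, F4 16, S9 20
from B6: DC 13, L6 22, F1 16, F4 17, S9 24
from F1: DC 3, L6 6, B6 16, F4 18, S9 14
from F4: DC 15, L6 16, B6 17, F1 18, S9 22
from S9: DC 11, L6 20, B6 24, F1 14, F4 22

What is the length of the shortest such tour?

Shortest round trip = 77 min.

With 5 stops there are 5!/2 = 60 distinct round trips (a route and its reverse cost the same).
DC - L6 - B6 - F1 - F4 - S9 - DC: 9+22+16+18+22+11 = 98
DC - L6 - B6 - F1 - S9 - F4 - DC: 9+22+16+14+22+15 = 98
DC - L6 - B6 - F4 - F1 - S9 - DC: 9+22+17+18+14+11 = 91
DC - L6 - B6 - F4 - S9 - F1 - DC: 9+22+17+22+14+3 = 87
DC - L6 - B6 - S9 - F1 - F4 - DC: 9+22+24+14+18+15 = 102
DC - L6 - B6 - S9 - F4 - F1 - DC: 9+22+24+22+18+3 = 98
DC - L6 - F1 - B6 - F4 - S9 - DC: 9+6+16+17+22+11 = 81
DC - L6 - F1 - B6 - S9 - F4 - DC: 9+6+16+24+22+15 = 92
DC - L6 - F1 - F4 - B6 - S9 - DC: 9+6+18+17+24+11 = 85
DC - L6 - F1 - F4 - S9 - B6 - DC: 9+6+18+22+24+13 = 92
DC - L6 - F1 - S9 - B6 - F4 - DC: 9+6+14+24+17+15 = 85
DC - L6 - F1 - S9 - F4 - B6 - DC: 9+6+14+22+17+13 = 81
DC - L6 - F4 - B6 - F1 - S9 - DC: 9+16+17+16+14+11 = 83
DC - L6 - F4 - B6 - S9 - F1 - DC: 9+16+17+24+14+3 = 83
… (46 more)
DC - B6 - F4 - L6 - F1 - S9 - DC: 13+17+16+6+14+11 = 77  ← best
The minimum is 77.
One optimal route: DC → B6 → F4 → L6 → F1 → S9 → DC (or its reverse).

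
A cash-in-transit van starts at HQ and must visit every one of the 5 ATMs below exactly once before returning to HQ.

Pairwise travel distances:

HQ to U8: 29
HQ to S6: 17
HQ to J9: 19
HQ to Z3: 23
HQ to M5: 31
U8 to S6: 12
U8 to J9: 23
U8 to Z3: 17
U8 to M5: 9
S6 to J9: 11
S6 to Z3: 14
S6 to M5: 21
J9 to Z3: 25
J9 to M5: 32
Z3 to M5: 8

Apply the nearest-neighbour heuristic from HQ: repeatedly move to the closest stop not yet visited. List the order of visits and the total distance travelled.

Nearest-neighbour total = 91; route HQ → S6 → J9 → U8 → M5 → Z3 → HQ.

HQ → [S6:17 / J9:19 / Z3:23 / U8:29 / M5:31] → S6 (17)
S6 → [J9:11 / U8:12 / Z3:14 / M5:21] → J9 (11)
J9 → [U8:23 / Z3:25 / M5:32] → U8 (23)
U8 → [M5:9 / Z3:17] → M5 (9)
M5 → [Z3:8] → Z3 (8)
Return Z3→HQ: 23.
Total = 17 + 11 + 23 + 9 + 8 + 23 = 91.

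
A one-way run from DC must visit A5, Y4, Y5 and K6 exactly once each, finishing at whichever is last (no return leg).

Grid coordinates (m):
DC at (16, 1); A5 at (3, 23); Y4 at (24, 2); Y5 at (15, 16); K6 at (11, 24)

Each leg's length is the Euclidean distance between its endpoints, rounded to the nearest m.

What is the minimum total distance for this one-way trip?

There are 4! = 24 possible orderings.
DC → A5 → Y4 → Y5 → K6: 26+30+17+9 = 82
DC → A5 → Y4 → K6 → Y5: 26+30+26+9 = 91
DC → A5 → Y5 → Y4 → K6: 26+14+17+26 = 83
DC → A5 → Y5 → K6 → Y4: 26+14+9+26 = 75
DC → A5 → K6 → Y4 → Y5: 26+8+26+17 = 77
DC → A5 → K6 → Y5 → Y4: 26+8+9+17 = 60
DC → Y4 → A5 → Y5 → K6: 8+30+14+9 = 61
DC → Y4 → A5 → K6 → Y5: 8+30+8+9 = 55
DC → Y4 → Y5 → A5 → K6: 8+17+14+8 = 47
DC → Y4 → Y5 → K6 → A5: 8+17+9+8 = 42
DC → Y4 → K6 → A5 → Y5: 8+26+8+14 = 56
DC → Y4 → K6 → Y5 → A5: 8+26+9+14 = 57
DC → Y5 → A5 → Y4 → K6: 15+14+30+26 = 85
DC → Y5 → A5 → K6 → Y4: 15+14+8+26 = 63
… (10 more)
The minimum is 42.
One shortest path: DC → Y4 → Y5 → K6 → A5.

Minimum one-way distance = 42 m.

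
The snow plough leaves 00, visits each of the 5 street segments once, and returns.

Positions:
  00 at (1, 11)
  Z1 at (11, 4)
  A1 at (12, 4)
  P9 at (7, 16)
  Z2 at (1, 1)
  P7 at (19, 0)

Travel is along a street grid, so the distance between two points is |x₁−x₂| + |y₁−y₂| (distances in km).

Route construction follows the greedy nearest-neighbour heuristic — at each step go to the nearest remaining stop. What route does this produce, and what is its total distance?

From 00: distances to unvisited — Z2=10, P9=11, Z1=17, A1=18, P7=29. Nearest is Z2 (10).
From Z2: distances to unvisited — Z1=13, A1=14, P7=19, P9=21. Nearest is Z1 (13).
From Z1: distances to unvisited — A1=1, P7=12, P9=16. Nearest is A1 (1).
From A1: distances to unvisited — P7=11, P9=17. Nearest is P7 (11).
From P7: distances to unvisited — P9=28. Nearest is P9 (28).
Return P9→00: 11.
Total = 10 + 13 + 1 + 11 + 28 + 11 = 74.

74 km along 00 → Z2 → Z1 → A1 → P7 → P9 → 00.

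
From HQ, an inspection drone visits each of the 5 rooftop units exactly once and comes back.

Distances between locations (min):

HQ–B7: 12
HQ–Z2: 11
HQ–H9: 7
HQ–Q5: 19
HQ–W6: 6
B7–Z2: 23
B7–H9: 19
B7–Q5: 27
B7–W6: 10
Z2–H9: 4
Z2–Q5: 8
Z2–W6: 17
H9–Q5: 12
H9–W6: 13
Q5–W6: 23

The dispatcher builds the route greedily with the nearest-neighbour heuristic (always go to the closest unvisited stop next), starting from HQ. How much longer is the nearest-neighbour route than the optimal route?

From HQ: W6=6, H9=7, Z2=11, B7=12, Q5=19 → choose W6 (6).
From W6: B7=10, H9=13, Z2=17, Q5=23 → choose B7 (10).
From B7: H9=19, Z2=23, Q5=27 → choose H9 (19).
From H9: Z2=4, Q5=12 → choose Z2 (4).
From Z2: Q5=8 → choose Q5 (8).
NN route HQ → W6 → B7 → H9 → Z2 → Q5 → HQ costs 66.
Optimal: HQ → H9 → Z2 → Q5 → B7 → W6 → HQ costs 62 (by enumerating all 60 distinct tours).
Excess = 66 − 62 = 4.

4 min longer than the optimal tour.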